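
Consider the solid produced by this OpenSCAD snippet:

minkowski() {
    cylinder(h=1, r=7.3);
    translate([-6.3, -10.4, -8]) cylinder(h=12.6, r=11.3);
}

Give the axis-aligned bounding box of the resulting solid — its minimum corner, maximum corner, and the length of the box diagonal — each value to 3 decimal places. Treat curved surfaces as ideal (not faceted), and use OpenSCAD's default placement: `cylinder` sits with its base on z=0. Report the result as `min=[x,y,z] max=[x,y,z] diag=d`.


A = translate([-6.3, -10.4, -8]) cylinder(h=12.6, r=11.3) → bbox [-17.6,-21.7,-8] .. [5,0.9,4.6]
B = cylinder(h=1, r=7.3) → bbox [-7.3,-7.3,0] .. [7.3,7.3,1]
lo = A.lo+B.lo = [-17.6-7.3, -21.7-7.3, -8+0] = [-24.900,-29.000,-8.000]
hi = A.hi+B.hi = [5+7.3, 0.9+7.3, 4.6+1] = [12.300,8.200,5.600]
diag = √(37.2²+37.2²+13.6²) = √2952.64 = 54.338

min=[-24.900,-29.000,-8.000] max=[12.300,8.200,5.600] diag=54.338


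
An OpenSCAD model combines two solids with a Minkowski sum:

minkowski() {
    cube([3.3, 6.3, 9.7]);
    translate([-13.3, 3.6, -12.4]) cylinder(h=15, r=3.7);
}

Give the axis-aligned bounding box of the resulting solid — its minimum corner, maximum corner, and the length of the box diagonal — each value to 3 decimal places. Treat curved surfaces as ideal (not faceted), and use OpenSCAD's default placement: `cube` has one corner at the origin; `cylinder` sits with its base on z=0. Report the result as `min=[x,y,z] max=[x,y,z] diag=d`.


min=[-17.000,-0.100,-12.400] max=[-6.300,13.600,12.300] diag=30.204

A = translate([-13.3, 3.6, -12.4]) cylinder(h=15, r=3.7) → bbox [-17,-0.1,-12.4] .. [-9.6,7.3,2.6]
B = cube([3.3, 6.3, 9.7]) → bbox [0,0,0] .. [3.3,6.3,9.7]
lo = A.lo+B.lo = [-17+0, -0.1+0, -12.4+0] = [-17.000,-0.100,-12.400]
hi = A.hi+B.hi = [-9.6+3.3, 7.3+6.3, 2.6+9.7] = [-6.300,13.600,12.300]
diag = √(10.7²+13.7²+24.7²) = √912.27 = 30.204


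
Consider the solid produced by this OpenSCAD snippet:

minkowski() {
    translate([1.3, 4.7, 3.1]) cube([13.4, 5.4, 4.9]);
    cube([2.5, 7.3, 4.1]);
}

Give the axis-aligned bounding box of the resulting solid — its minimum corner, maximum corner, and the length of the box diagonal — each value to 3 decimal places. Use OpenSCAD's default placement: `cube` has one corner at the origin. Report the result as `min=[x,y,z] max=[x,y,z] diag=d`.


min=[1.300,4.700,3.100] max=[17.200,17.400,12.100] diag=22.251

A = translate([1.3, 4.7, 3.1]) cube([13.4, 5.4, 4.9]) → bbox [1.3,4.7,3.1] .. [14.7,10.1,8]
B = cube([2.5, 7.3, 4.1]) → bbox [0,0,0] .. [2.5,7.3,4.1]
lo = A.lo+B.lo = [1.3+0, 4.7+0, 3.1+0] = [1.300,4.700,3.100]
hi = A.hi+B.hi = [14.7+2.5, 10.1+7.3, 8+4.1] = [17.200,17.400,12.100]
diag = √(15.9²+12.7²+9²) = √495.1 = 22.251


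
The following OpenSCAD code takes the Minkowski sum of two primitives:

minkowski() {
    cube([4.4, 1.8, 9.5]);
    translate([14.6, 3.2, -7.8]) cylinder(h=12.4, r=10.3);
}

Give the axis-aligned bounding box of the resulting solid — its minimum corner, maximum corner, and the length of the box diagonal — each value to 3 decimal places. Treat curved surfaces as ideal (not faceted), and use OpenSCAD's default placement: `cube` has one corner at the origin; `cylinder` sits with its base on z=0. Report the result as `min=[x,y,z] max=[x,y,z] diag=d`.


A = translate([14.6, 3.2, -7.8]) cylinder(h=12.4, r=10.3) → bbox [4.3,-7.1,-7.8] .. [24.9,13.5,4.6]
B = cube([4.4, 1.8, 9.5]) → bbox [0,0,0] .. [4.4,1.8,9.5]
lo = A.lo+B.lo = [4.3+0, -7.1+0, -7.8+0] = [4.300,-7.100,-7.800]
hi = A.hi+B.hi = [24.9+4.4, 13.5+1.8, 4.6+9.5] = [29.300,15.300,14.100]
diag = √(25²+22.4²+21.9²) = √1606.37 = 40.080

min=[4.300,-7.100,-7.800] max=[29.300,15.300,14.100] diag=40.080


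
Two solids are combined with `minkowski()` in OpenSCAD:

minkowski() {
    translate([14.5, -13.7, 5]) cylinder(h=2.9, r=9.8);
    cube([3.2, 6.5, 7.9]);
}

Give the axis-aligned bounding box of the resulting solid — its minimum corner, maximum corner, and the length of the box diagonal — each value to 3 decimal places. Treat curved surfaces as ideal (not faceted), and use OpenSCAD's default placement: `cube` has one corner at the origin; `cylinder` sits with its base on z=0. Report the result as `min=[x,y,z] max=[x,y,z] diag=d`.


A = translate([14.5, -13.7, 5]) cylinder(h=2.9, r=9.8) → bbox [4.7,-23.5,5] .. [24.3,-3.9,7.9]
B = cube([3.2, 6.5, 7.9]) → bbox [0,0,0] .. [3.2,6.5,7.9]
lo = A.lo+B.lo = [4.7+0, -23.5+0, 5+0] = [4.700,-23.500,5.000]
hi = A.hi+B.hi = [24.3+3.2, -3.9+6.5, 7.9+7.9] = [27.500,2.600,15.800]
diag = √(22.8²+26.1²+10.8²) = √1317.69 = 36.300

min=[4.700,-23.500,5.000] max=[27.500,2.600,15.800] diag=36.300


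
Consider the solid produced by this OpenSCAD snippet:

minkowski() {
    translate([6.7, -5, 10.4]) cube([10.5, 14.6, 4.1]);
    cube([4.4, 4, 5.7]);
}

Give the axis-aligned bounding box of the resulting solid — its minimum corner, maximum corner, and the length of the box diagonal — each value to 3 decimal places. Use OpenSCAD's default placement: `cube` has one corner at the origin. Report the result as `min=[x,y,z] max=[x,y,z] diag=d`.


A = translate([6.7, -5, 10.4]) cube([10.5, 14.6, 4.1]) → bbox [6.7,-5,10.4] .. [17.2,9.6,14.5]
B = cube([4.4, 4, 5.7]) → bbox [0,0,0] .. [4.4,4,5.7]
lo = A.lo+B.lo = [6.7+0, -5+0, 10.4+0] = [6.700,-5.000,10.400]
hi = A.hi+B.hi = [17.2+4.4, 9.6+4, 14.5+5.7] = [21.600,13.600,20.200]
diag = √(14.9²+18.6²+9.8²) = √664.01 = 25.768

min=[6.700,-5.000,10.400] max=[21.600,13.600,20.200] diag=25.768


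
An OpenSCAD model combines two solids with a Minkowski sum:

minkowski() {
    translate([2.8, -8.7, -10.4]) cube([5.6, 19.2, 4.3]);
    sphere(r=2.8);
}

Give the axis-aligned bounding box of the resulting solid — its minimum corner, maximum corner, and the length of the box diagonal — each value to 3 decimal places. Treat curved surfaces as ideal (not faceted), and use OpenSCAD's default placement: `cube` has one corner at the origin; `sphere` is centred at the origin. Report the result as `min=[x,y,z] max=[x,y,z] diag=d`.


A = translate([2.8, -8.7, -10.4]) cube([5.6, 19.2, 4.3]) → bbox [2.8,-8.7,-10.4] .. [8.4,10.5,-6.1]
B = sphere(r=2.8) → bbox [-2.8,-2.8,-2.8] .. [2.8,2.8,2.8]
lo = A.lo+B.lo = [2.8-2.8, -8.7-2.8, -10.4-2.8] = [0.000,-11.500,-13.200]
hi = A.hi+B.hi = [8.4+2.8, 10.5+2.8, -6.1+2.8] = [11.200,13.300,-3.300]
diag = √(11.2²+24.8²+9.9²) = √838.49 = 28.957

min=[0.000,-11.500,-13.200] max=[11.200,13.300,-3.300] diag=28.957


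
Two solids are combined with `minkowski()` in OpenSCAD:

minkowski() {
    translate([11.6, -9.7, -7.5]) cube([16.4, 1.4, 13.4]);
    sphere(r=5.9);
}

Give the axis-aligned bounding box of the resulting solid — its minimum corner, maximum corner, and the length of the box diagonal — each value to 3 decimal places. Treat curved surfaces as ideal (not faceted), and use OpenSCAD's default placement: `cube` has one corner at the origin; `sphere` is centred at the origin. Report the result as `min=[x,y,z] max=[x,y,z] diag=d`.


min=[5.700,-15.600,-13.400] max=[33.900,-2.400,11.800] diag=40.056

A = translate([11.6, -9.7, -7.5]) cube([16.4, 1.4, 13.4]) → bbox [11.6,-9.7,-7.5] .. [28,-8.3,5.9]
B = sphere(r=5.9) → bbox [-5.9,-5.9,-5.9] .. [5.9,5.9,5.9]
lo = A.lo+B.lo = [11.6-5.9, -9.7-5.9, -7.5-5.9] = [5.700,-15.600,-13.400]
hi = A.hi+B.hi = [28+5.9, -8.3+5.9, 5.9+5.9] = [33.900,-2.400,11.800]
diag = √(28.2²+13.2²+25.2²) = √1604.52 = 40.056


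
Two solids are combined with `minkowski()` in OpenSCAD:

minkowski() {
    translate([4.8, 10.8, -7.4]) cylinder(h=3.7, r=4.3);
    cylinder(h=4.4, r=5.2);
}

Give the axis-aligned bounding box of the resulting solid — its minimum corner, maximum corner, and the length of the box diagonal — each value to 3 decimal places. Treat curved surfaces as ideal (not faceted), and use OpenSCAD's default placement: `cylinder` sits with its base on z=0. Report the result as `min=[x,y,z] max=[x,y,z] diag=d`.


A = translate([4.8, 10.8, -7.4]) cylinder(h=3.7, r=4.3) → bbox [0.5,6.5,-7.4] .. [9.1,15.1,-3.7]
B = cylinder(h=4.4, r=5.2) → bbox [-5.2,-5.2,0] .. [5.2,5.2,4.4]
lo = A.lo+B.lo = [0.5-5.2, 6.5-5.2, -7.4+0] = [-4.700,1.300,-7.400]
hi = A.hi+B.hi = [9.1+5.2, 15.1+5.2, -3.7+4.4] = [14.300,20.300,0.700]
diag = √(19²+19²+8.1²) = √787.61 = 28.064

min=[-4.700,1.300,-7.400] max=[14.300,20.300,0.700] diag=28.064


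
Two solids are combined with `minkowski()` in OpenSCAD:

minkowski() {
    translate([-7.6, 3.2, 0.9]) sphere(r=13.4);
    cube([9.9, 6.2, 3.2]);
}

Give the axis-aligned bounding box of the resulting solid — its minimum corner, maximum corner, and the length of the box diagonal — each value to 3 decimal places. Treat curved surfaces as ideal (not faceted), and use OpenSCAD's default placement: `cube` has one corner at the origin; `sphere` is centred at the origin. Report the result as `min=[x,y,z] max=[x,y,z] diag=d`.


min=[-21.000,-10.200,-12.500] max=[15.700,22.800,17.500] diag=57.757

A = translate([-7.6, 3.2, 0.9]) sphere(r=13.4) → bbox [-21,-10.2,-12.5] .. [5.8,16.6,14.3]
B = cube([9.9, 6.2, 3.2]) → bbox [0,0,0] .. [9.9,6.2,3.2]
lo = A.lo+B.lo = [-21+0, -10.2+0, -12.5+0] = [-21.000,-10.200,-12.500]
hi = A.hi+B.hi = [5.8+9.9, 16.6+6.2, 14.3+3.2] = [15.700,22.800,17.500]
diag = √(36.7²+33²+30²) = √3335.89 = 57.757


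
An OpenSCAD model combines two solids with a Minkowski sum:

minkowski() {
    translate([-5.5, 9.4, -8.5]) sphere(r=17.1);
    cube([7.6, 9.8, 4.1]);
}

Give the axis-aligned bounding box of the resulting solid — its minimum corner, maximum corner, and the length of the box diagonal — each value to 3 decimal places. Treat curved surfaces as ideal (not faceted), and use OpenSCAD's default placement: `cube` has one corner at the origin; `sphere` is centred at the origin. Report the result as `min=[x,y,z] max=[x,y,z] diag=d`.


min=[-22.600,-7.700,-25.600] max=[19.200,36.300,12.700] diag=71.764

A = translate([-5.5, 9.4, -8.5]) sphere(r=17.1) → bbox [-22.6,-7.7,-25.6] .. [11.6,26.5,8.6]
B = cube([7.6, 9.8, 4.1]) → bbox [0,0,0] .. [7.6,9.8,4.1]
lo = A.lo+B.lo = [-22.6+0, -7.7+0, -25.6+0] = [-22.600,-7.700,-25.600]
hi = A.hi+B.hi = [11.6+7.6, 26.5+9.8, 8.6+4.1] = [19.200,36.300,12.700]
diag = √(41.8²+44²+38.3²) = √5150.13 = 71.764


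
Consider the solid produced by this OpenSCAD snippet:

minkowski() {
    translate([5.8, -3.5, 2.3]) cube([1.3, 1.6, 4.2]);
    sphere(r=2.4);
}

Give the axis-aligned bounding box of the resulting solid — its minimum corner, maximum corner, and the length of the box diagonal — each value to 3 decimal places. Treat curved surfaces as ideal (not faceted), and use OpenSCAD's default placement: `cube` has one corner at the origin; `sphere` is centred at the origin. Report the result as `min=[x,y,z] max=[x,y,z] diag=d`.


min=[3.400,-5.900,-0.100] max=[9.500,0.500,8.900] diag=12.616

A = translate([5.8, -3.5, 2.3]) cube([1.3, 1.6, 4.2]) → bbox [5.8,-3.5,2.3] .. [7.1,-1.9,6.5]
B = sphere(r=2.4) → bbox [-2.4,-2.4,-2.4] .. [2.4,2.4,2.4]
lo = A.lo+B.lo = [5.8-2.4, -3.5-2.4, 2.3-2.4] = [3.400,-5.900,-0.100]
hi = A.hi+B.hi = [7.1+2.4, -1.9+2.4, 6.5+2.4] = [9.500,0.500,8.900]
diag = √(6.1²+6.4²+9²) = √159.17 = 12.616


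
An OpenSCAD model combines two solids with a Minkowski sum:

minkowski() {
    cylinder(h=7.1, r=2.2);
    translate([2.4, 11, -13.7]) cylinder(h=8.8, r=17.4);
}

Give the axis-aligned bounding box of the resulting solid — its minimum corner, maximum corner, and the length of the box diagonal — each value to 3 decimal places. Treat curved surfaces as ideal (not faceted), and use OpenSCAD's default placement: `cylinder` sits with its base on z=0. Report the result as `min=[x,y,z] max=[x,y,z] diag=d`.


min=[-17.200,-8.600,-13.700] max=[22.000,30.600,2.200] diag=57.672

A = translate([2.4, 11, -13.7]) cylinder(h=8.8, r=17.4) → bbox [-15,-6.4,-13.7] .. [19.8,28.4,-4.9]
B = cylinder(h=7.1, r=2.2) → bbox [-2.2,-2.2,0] .. [2.2,2.2,7.1]
lo = A.lo+B.lo = [-15-2.2, -6.4-2.2, -13.7+0] = [-17.200,-8.600,-13.700]
hi = A.hi+B.hi = [19.8+2.2, 28.4+2.2, -4.9+7.1] = [22.000,30.600,2.200]
diag = √(39.2²+39.2²+15.9²) = √3326.09 = 57.672


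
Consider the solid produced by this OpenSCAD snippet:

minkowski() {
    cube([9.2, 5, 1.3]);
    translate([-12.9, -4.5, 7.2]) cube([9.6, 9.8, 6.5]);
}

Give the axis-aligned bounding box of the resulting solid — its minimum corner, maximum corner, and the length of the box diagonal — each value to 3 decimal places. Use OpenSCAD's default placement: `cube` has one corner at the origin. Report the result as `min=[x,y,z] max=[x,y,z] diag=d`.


A = translate([-12.9, -4.5, 7.2]) cube([9.6, 9.8, 6.5]) → bbox [-12.9,-4.5,7.2] .. [-3.3,5.3,13.7]
B = cube([9.2, 5, 1.3]) → bbox [0,0,0] .. [9.2,5,1.3]
lo = A.lo+B.lo = [-12.9+0, -4.5+0, 7.2+0] = [-12.900,-4.500,7.200]
hi = A.hi+B.hi = [-3.3+9.2, 5.3+5, 13.7+1.3] = [5.900,10.300,15.000]
diag = √(18.8²+14.8²+7.8²) = √633.32 = 25.166

min=[-12.900,-4.500,7.200] max=[5.900,10.300,15.000] diag=25.166


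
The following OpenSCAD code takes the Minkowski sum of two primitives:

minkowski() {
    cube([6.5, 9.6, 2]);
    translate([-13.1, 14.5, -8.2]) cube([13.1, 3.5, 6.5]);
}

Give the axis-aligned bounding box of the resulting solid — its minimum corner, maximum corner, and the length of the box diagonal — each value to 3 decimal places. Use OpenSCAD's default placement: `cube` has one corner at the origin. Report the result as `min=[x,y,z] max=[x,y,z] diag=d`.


min=[-13.100,14.500,-8.200] max=[6.500,27.600,0.300] diag=25.060

A = translate([-13.1, 14.5, -8.2]) cube([13.1, 3.5, 6.5]) → bbox [-13.1,14.5,-8.2] .. [0,18,-1.7]
B = cube([6.5, 9.6, 2]) → bbox [0,0,0] .. [6.5,9.6,2]
lo = A.lo+B.lo = [-13.1+0, 14.5+0, -8.2+0] = [-13.100,14.500,-8.200]
hi = A.hi+B.hi = [0+6.5, 18+9.6, -1.7+2] = [6.500,27.600,0.300]
diag = √(19.6²+13.1²+8.5²) = √628.02 = 25.060


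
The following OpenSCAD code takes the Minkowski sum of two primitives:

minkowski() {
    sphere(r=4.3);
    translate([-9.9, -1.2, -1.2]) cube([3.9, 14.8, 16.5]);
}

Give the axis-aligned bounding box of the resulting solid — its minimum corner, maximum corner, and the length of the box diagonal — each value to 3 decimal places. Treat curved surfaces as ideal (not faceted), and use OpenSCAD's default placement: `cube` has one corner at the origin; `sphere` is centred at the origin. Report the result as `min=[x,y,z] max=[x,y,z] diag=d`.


min=[-14.200,-5.500,-5.500] max=[-1.700,17.900,19.600] diag=36.522

A = translate([-9.9, -1.2, -1.2]) cube([3.9, 14.8, 16.5]) → bbox [-9.9,-1.2,-1.2] .. [-6,13.6,15.3]
B = sphere(r=4.3) → bbox [-4.3,-4.3,-4.3] .. [4.3,4.3,4.3]
lo = A.lo+B.lo = [-9.9-4.3, -1.2-4.3, -1.2-4.3] = [-14.200,-5.500,-5.500]
hi = A.hi+B.hi = [-6+4.3, 13.6+4.3, 15.3+4.3] = [-1.700,17.900,19.600]
diag = √(12.5²+23.4²+25.1²) = √1333.82 = 36.522


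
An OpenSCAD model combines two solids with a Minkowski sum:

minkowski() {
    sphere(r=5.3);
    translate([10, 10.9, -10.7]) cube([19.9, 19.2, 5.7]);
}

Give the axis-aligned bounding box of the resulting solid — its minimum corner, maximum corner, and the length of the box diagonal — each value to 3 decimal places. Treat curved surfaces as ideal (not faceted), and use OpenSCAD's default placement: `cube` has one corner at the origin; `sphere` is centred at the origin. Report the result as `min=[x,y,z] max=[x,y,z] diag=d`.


A = translate([10, 10.9, -10.7]) cube([19.9, 19.2, 5.7]) → bbox [10,10.9,-10.7] .. [29.9,30.1,-5]
B = sphere(r=5.3) → bbox [-5.3,-5.3,-5.3] .. [5.3,5.3,5.3]
lo = A.lo+B.lo = [10-5.3, 10.9-5.3, -10.7-5.3] = [4.700,5.600,-16.000]
hi = A.hi+B.hi = [29.9+5.3, 30.1+5.3, -5+5.3] = [35.200,35.400,0.300]
diag = √(30.5²+29.8²+16.3²) = √2083.98 = 45.651

min=[4.700,5.600,-16.000] max=[35.200,35.400,0.300] diag=45.651


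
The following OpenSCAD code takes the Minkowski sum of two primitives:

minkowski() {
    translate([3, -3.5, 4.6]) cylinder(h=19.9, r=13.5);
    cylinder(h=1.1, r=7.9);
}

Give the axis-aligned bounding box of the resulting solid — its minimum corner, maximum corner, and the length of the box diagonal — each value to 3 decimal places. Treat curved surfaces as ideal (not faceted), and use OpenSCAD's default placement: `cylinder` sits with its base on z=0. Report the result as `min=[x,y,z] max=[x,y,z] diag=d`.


A = translate([3, -3.5, 4.6]) cylinder(h=19.9, r=13.5) → bbox [-10.5,-17,4.6] .. [16.5,10,24.5]
B = cylinder(h=1.1, r=7.9) → bbox [-7.9,-7.9,0] .. [7.9,7.9,1.1]
lo = A.lo+B.lo = [-10.5-7.9, -17-7.9, 4.6+0] = [-18.400,-24.900,4.600]
hi = A.hi+B.hi = [16.5+7.9, 10+7.9, 24.5+1.1] = [24.400,17.900,25.600]
diag = √(42.8²+42.8²+21²) = √4104.68 = 64.068

min=[-18.400,-24.900,4.600] max=[24.400,17.900,25.600] diag=64.068


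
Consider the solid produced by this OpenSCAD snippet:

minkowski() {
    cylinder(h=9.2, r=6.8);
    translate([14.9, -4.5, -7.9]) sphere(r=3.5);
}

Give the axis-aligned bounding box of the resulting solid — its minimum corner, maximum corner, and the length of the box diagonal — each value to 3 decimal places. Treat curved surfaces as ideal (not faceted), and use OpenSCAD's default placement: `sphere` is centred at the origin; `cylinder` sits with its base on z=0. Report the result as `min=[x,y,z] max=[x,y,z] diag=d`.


A = translate([14.9, -4.5, -7.9]) sphere(r=3.5) → bbox [11.4,-8,-11.4] .. [18.4,-1,-4.4]
B = cylinder(h=9.2, r=6.8) → bbox [-6.8,-6.8,0] .. [6.8,6.8,9.2]
lo = A.lo+B.lo = [11.4-6.8, -8-6.8, -11.4+0] = [4.600,-14.800,-11.400]
hi = A.hi+B.hi = [18.4+6.8, -1+6.8, -4.4+9.2] = [25.200,5.800,4.800]
diag = √(20.6²+20.6²+16.2²) = √1111.16 = 33.334

min=[4.600,-14.800,-11.400] max=[25.200,5.800,4.800] diag=33.334


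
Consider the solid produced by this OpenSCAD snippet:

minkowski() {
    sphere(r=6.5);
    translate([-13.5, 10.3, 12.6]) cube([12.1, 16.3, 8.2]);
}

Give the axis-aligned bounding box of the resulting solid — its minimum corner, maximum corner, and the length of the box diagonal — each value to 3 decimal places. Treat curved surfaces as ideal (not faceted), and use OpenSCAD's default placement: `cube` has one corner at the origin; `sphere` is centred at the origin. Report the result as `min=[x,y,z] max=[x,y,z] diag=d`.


min=[-20.000,3.800,6.100] max=[5.100,33.100,27.300] diag=44.022

A = translate([-13.5, 10.3, 12.6]) cube([12.1, 16.3, 8.2]) → bbox [-13.5,10.3,12.6] .. [-1.4,26.6,20.8]
B = sphere(r=6.5) → bbox [-6.5,-6.5,-6.5] .. [6.5,6.5,6.5]
lo = A.lo+B.lo = [-13.5-6.5, 10.3-6.5, 12.6-6.5] = [-20.000,3.800,6.100]
hi = A.hi+B.hi = [-1.4+6.5, 26.6+6.5, 20.8+6.5] = [5.100,33.100,27.300]
diag = √(25.1²+29.3²+21.2²) = √1937.94 = 44.022


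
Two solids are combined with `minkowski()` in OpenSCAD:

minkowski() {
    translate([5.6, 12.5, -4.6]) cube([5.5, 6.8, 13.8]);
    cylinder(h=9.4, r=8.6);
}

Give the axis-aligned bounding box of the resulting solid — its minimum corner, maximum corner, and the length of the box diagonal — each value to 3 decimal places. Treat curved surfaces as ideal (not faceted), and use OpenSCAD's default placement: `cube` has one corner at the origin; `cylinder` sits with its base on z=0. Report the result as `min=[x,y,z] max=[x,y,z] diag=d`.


A = translate([5.6, 12.5, -4.6]) cube([5.5, 6.8, 13.8]) → bbox [5.6,12.5,-4.6] .. [11.1,19.3,9.2]
B = cylinder(h=9.4, r=8.6) → bbox [-8.6,-8.6,0] .. [8.6,8.6,9.4]
lo = A.lo+B.lo = [5.6-8.6, 12.5-8.6, -4.6+0] = [-3.000,3.900,-4.600]
hi = A.hi+B.hi = [11.1+8.6, 19.3+8.6, 9.2+9.4] = [19.700,27.900,18.600]
diag = √(22.7²+24²+23.2²) = √1629.53 = 40.367

min=[-3.000,3.900,-4.600] max=[19.700,27.900,18.600] diag=40.367


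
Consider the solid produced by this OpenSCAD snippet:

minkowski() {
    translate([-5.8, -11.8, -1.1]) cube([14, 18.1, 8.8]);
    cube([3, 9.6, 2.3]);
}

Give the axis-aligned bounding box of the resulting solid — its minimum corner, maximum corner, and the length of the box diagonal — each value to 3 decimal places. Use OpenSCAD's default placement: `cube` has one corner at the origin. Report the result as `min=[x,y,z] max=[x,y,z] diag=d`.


min=[-5.800,-11.800,-1.100] max=[11.200,15.900,10.000] diag=34.344

A = translate([-5.8, -11.8, -1.1]) cube([14, 18.1, 8.8]) → bbox [-5.8,-11.8,-1.1] .. [8.2,6.3,7.7]
B = cube([3, 9.6, 2.3]) → bbox [0,0,0] .. [3,9.6,2.3]
lo = A.lo+B.lo = [-5.8+0, -11.8+0, -1.1+0] = [-5.800,-11.800,-1.100]
hi = A.hi+B.hi = [8.2+3, 6.3+9.6, 7.7+2.3] = [11.200,15.900,10.000]
diag = √(17²+27.7²+11.1²) = √1179.5 = 34.344


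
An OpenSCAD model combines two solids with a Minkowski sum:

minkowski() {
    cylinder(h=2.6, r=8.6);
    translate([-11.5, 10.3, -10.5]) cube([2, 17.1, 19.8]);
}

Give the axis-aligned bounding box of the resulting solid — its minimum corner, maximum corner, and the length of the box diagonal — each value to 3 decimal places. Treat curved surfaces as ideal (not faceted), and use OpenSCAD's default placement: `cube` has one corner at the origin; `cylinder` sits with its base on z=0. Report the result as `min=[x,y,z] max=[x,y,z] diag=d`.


A = translate([-11.5, 10.3, -10.5]) cube([2, 17.1, 19.8]) → bbox [-11.5,10.3,-10.5] .. [-9.5,27.4,9.3]
B = cylinder(h=2.6, r=8.6) → bbox [-8.6,-8.6,0] .. [8.6,8.6,2.6]
lo = A.lo+B.lo = [-11.5-8.6, 10.3-8.6, -10.5+0] = [-20.100,1.700,-10.500]
hi = A.hi+B.hi = [-9.5+8.6, 27.4+8.6, 9.3+2.6] = [-0.900,36.000,11.900]
diag = √(19.2²+34.3²+22.4²) = √2046.89 = 45.243

min=[-20.100,1.700,-10.500] max=[-0.900,36.000,11.900] diag=45.243


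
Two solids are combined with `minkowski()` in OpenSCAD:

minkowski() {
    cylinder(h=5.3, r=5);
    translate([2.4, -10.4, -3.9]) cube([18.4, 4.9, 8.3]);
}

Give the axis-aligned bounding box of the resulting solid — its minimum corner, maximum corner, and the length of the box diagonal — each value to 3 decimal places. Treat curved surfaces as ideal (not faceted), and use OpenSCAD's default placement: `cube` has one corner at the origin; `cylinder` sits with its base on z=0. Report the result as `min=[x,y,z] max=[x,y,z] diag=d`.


min=[-2.600,-15.400,-3.900] max=[25.800,-0.500,9.700] diag=34.836

A = translate([2.4, -10.4, -3.9]) cube([18.4, 4.9, 8.3]) → bbox [2.4,-10.4,-3.9] .. [20.8,-5.5,4.4]
B = cylinder(h=5.3, r=5) → bbox [-5,-5,0] .. [5,5,5.3]
lo = A.lo+B.lo = [2.4-5, -10.4-5, -3.9+0] = [-2.600,-15.400,-3.900]
hi = A.hi+B.hi = [20.8+5, -5.5+5, 4.4+5.3] = [25.800,-0.500,9.700]
diag = √(28.4²+14.9²+13.6²) = √1213.53 = 34.836


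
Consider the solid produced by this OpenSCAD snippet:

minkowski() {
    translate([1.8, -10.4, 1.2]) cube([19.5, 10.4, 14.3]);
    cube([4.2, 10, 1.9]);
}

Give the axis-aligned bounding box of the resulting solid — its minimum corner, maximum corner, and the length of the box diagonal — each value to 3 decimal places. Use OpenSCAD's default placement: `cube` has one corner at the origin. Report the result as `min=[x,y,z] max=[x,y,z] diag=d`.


A = translate([1.8, -10.4, 1.2]) cube([19.5, 10.4, 14.3]) → bbox [1.8,-10.4,1.2] .. [21.3,0,15.5]
B = cube([4.2, 10, 1.9]) → bbox [0,0,0] .. [4.2,10,1.9]
lo = A.lo+B.lo = [1.8+0, -10.4+0, 1.2+0] = [1.800,-10.400,1.200]
hi = A.hi+B.hi = [21.3+4.2, 0+10, 15.5+1.9] = [25.500,10.000,17.400]
diag = √(23.7²+20.4²+16.2²) = √1240.29 = 35.218

min=[1.800,-10.400,1.200] max=[25.500,10.000,17.400] diag=35.218


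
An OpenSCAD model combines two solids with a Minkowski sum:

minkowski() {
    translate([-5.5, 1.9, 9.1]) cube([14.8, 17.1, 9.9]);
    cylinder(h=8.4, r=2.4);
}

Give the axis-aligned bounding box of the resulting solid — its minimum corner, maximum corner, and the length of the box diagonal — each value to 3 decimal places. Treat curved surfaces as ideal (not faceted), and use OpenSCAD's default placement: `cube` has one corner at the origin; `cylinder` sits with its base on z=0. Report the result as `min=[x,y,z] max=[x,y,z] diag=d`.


A = translate([-5.5, 1.9, 9.1]) cube([14.8, 17.1, 9.9]) → bbox [-5.5,1.9,9.1] .. [9.3,19,19]
B = cylinder(h=8.4, r=2.4) → bbox [-2.4,-2.4,0] .. [2.4,2.4,8.4]
lo = A.lo+B.lo = [-5.5-2.4, 1.9-2.4, 9.1+0] = [-7.900,-0.500,9.100]
hi = A.hi+B.hi = [9.3+2.4, 19+2.4, 19+8.4] = [11.700,21.400,27.400]
diag = √(19.6²+21.9²+18.3²) = √1198.66 = 34.622

min=[-7.900,-0.500,9.100] max=[11.700,21.400,27.400] diag=34.622


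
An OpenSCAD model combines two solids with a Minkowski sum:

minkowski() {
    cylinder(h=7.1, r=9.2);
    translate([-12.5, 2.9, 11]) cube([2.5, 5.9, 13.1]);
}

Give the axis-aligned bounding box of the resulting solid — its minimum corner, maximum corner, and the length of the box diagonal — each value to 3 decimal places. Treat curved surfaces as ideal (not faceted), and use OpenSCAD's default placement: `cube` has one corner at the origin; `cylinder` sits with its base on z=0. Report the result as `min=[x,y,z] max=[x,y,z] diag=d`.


A = translate([-12.5, 2.9, 11]) cube([2.5, 5.9, 13.1]) → bbox [-12.5,2.9,11] .. [-10,8.8,24.1]
B = cylinder(h=7.1, r=9.2) → bbox [-9.2,-9.2,0] .. [9.2,9.2,7.1]
lo = A.lo+B.lo = [-12.5-9.2, 2.9-9.2, 11+0] = [-21.700,-6.300,11.000]
hi = A.hi+B.hi = [-10+9.2, 8.8+9.2, 24.1+7.1] = [-0.800,18.000,31.200]
diag = √(20.9²+24.3²+20.2²) = √1435.34 = 37.886

min=[-21.700,-6.300,11.000] max=[-0.800,18.000,31.200] diag=37.886


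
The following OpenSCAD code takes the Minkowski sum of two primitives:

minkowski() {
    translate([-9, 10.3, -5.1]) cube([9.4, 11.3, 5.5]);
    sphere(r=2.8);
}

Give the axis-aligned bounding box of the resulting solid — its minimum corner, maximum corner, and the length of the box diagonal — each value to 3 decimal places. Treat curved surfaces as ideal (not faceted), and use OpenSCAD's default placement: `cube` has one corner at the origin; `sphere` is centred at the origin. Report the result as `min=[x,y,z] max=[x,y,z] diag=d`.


min=[-11.800,7.500,-7.900] max=[3.200,24.400,3.200] diag=25.176

A = translate([-9, 10.3, -5.1]) cube([9.4, 11.3, 5.5]) → bbox [-9,10.3,-5.1] .. [0.4,21.6,0.4]
B = sphere(r=2.8) → bbox [-2.8,-2.8,-2.8] .. [2.8,2.8,2.8]
lo = A.lo+B.lo = [-9-2.8, 10.3-2.8, -5.1-2.8] = [-11.800,7.500,-7.900]
hi = A.hi+B.hi = [0.4+2.8, 21.6+2.8, 0.4+2.8] = [3.200,24.400,3.200]
diag = √(15²+16.9²+11.1²) = √633.82 = 25.176


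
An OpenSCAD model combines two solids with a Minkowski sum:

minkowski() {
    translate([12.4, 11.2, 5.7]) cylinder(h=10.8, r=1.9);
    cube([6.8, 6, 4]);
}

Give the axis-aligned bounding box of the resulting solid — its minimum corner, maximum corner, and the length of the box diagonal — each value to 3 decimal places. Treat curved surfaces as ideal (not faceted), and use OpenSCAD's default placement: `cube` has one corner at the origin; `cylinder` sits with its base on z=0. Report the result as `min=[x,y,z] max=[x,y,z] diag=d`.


min=[10.500,9.300,5.700] max=[21.100,19.100,20.500] diag=20.675

A = translate([12.4, 11.2, 5.7]) cylinder(h=10.8, r=1.9) → bbox [10.5,9.3,5.7] .. [14.3,13.1,16.5]
B = cube([6.8, 6, 4]) → bbox [0,0,0] .. [6.8,6,4]
lo = A.lo+B.lo = [10.5+0, 9.3+0, 5.7+0] = [10.500,9.300,5.700]
hi = A.hi+B.hi = [14.3+6.8, 13.1+6, 16.5+4] = [21.100,19.100,20.500]
diag = √(10.6²+9.8²+14.8²) = √427.44 = 20.675


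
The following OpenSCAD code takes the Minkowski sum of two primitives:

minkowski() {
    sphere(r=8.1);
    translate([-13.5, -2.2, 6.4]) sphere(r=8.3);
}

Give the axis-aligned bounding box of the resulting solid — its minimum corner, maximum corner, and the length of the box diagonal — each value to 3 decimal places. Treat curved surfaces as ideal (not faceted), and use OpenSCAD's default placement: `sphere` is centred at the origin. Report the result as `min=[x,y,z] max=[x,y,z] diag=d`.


A = translate([-13.5, -2.2, 6.4]) sphere(r=8.3) → bbox [-21.8,-10.5,-1.9] .. [-5.2,6.1,14.7]
B = sphere(r=8.1) → bbox [-8.1,-8.1,-8.1] .. [8.1,8.1,8.1]
lo = A.lo+B.lo = [-21.8-8.1, -10.5-8.1, -1.9-8.1] = [-29.900,-18.600,-10.000]
hi = A.hi+B.hi = [-5.2+8.1, 6.1+8.1, 14.7+8.1] = [2.900,14.200,22.800]
diag = √(32.8²+32.8²+32.8²) = √3227.52 = 56.811

min=[-29.900,-18.600,-10.000] max=[2.900,14.200,22.800] diag=56.811


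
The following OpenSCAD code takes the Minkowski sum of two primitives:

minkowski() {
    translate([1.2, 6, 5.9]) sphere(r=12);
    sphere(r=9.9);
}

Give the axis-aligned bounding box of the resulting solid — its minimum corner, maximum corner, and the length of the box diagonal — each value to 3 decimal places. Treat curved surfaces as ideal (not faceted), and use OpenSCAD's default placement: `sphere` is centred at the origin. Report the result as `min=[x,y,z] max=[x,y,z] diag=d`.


A = translate([1.2, 6, 5.9]) sphere(r=12) → bbox [-10.8,-6,-6.1] .. [13.2,18,17.9]
B = sphere(r=9.9) → bbox [-9.9,-9.9,-9.9] .. [9.9,9.9,9.9]
lo = A.lo+B.lo = [-10.8-9.9, -6-9.9, -6.1-9.9] = [-20.700,-15.900,-16.000]
hi = A.hi+B.hi = [13.2+9.9, 18+9.9, 17.9+9.9] = [23.100,27.900,27.800]
diag = √(43.8²+43.8²+43.8²) = √5755.32 = 75.864

min=[-20.700,-15.900,-16.000] max=[23.100,27.900,27.800] diag=75.864


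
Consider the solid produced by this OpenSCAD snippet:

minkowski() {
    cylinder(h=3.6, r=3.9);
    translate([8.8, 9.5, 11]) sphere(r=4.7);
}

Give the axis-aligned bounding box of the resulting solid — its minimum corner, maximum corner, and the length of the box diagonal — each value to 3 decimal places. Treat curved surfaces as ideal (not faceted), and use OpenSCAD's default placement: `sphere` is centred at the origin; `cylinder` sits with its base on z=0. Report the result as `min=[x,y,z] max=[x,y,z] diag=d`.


min=[0.200,0.900,6.300] max=[17.400,18.100,19.300] diag=27.580

A = translate([8.8, 9.5, 11]) sphere(r=4.7) → bbox [4.1,4.8,6.3] .. [13.5,14.2,15.7]
B = cylinder(h=3.6, r=3.9) → bbox [-3.9,-3.9,0] .. [3.9,3.9,3.6]
lo = A.lo+B.lo = [4.1-3.9, 4.8-3.9, 6.3+0] = [0.200,0.900,6.300]
hi = A.hi+B.hi = [13.5+3.9, 14.2+3.9, 15.7+3.6] = [17.400,18.100,19.300]
diag = √(17.2²+17.2²+13²) = √760.68 = 27.580


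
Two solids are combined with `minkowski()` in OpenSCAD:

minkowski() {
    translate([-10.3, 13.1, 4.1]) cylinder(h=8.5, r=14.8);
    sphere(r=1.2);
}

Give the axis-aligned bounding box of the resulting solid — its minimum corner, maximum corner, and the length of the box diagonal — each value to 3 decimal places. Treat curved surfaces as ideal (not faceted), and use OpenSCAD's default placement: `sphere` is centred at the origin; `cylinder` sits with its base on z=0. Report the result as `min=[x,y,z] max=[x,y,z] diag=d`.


A = translate([-10.3, 13.1, 4.1]) cylinder(h=8.5, r=14.8) → bbox [-25.1,-1.7,4.1] .. [4.5,27.9,12.6]
B = sphere(r=1.2) → bbox [-1.2,-1.2,-1.2] .. [1.2,1.2,1.2]
lo = A.lo+B.lo = [-25.1-1.2, -1.7-1.2, 4.1-1.2] = [-26.300,-2.900,2.900]
hi = A.hi+B.hi = [4.5+1.2, 27.9+1.2, 12.6+1.2] = [5.700,29.100,13.800]
diag = √(32²+32²+10.9²) = √2166.81 = 46.549

min=[-26.300,-2.900,2.900] max=[5.700,29.100,13.800] diag=46.549


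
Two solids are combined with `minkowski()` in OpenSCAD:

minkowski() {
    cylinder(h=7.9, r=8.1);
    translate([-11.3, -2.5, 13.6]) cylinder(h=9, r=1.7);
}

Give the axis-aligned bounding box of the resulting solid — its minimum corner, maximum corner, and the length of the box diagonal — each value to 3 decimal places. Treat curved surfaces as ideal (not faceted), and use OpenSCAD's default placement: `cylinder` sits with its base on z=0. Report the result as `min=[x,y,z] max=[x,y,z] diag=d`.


min=[-21.100,-12.300,13.600] max=[-1.500,7.300,30.500] diag=32.464

A = translate([-11.3, -2.5, 13.6]) cylinder(h=9, r=1.7) → bbox [-13,-4.2,13.6] .. [-9.6,-0.8,22.6]
B = cylinder(h=7.9, r=8.1) → bbox [-8.1,-8.1,0] .. [8.1,8.1,7.9]
lo = A.lo+B.lo = [-13-8.1, -4.2-8.1, 13.6+0] = [-21.100,-12.300,13.600]
hi = A.hi+B.hi = [-9.6+8.1, -0.8+8.1, 22.6+7.9] = [-1.500,7.300,30.500]
diag = √(19.6²+19.6²+16.9²) = √1053.93 = 32.464


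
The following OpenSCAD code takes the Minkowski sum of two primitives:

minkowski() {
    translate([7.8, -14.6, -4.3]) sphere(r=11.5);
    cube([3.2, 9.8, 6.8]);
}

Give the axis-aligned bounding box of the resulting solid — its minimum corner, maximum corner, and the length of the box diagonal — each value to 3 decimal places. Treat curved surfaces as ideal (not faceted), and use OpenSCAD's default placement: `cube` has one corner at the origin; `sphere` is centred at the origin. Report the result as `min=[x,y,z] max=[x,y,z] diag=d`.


min=[-3.700,-26.100,-15.800] max=[22.500,6.700,14.000] diag=51.481

A = translate([7.8, -14.6, -4.3]) sphere(r=11.5) → bbox [-3.7,-26.1,-15.8] .. [19.3,-3.1,7.2]
B = cube([3.2, 9.8, 6.8]) → bbox [0,0,0] .. [3.2,9.8,6.8]
lo = A.lo+B.lo = [-3.7+0, -26.1+0, -15.8+0] = [-3.700,-26.100,-15.800]
hi = A.hi+B.hi = [19.3+3.2, -3.1+9.8, 7.2+6.8] = [22.500,6.700,14.000]
diag = √(26.2²+32.8²+29.8²) = √2650.32 = 51.481


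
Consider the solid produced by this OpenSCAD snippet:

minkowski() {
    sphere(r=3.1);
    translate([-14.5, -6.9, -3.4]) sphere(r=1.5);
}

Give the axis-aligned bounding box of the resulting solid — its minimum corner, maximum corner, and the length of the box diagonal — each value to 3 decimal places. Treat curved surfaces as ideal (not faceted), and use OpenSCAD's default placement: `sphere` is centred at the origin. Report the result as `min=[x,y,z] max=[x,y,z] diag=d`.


A = translate([-14.5, -6.9, -3.4]) sphere(r=1.5) → bbox [-16,-8.4,-4.9] .. [-13,-5.4,-1.9]
B = sphere(r=3.1) → bbox [-3.1,-3.1,-3.1] .. [3.1,3.1,3.1]
lo = A.lo+B.lo = [-16-3.1, -8.4-3.1, -4.9-3.1] = [-19.100,-11.500,-8.000]
hi = A.hi+B.hi = [-13+3.1, -5.4+3.1, -1.9+3.1] = [-9.900,-2.300,1.200]
diag = √(9.2²+9.2²+9.2²) = √253.92 = 15.935

min=[-19.100,-11.500,-8.000] max=[-9.900,-2.300,1.200] diag=15.935


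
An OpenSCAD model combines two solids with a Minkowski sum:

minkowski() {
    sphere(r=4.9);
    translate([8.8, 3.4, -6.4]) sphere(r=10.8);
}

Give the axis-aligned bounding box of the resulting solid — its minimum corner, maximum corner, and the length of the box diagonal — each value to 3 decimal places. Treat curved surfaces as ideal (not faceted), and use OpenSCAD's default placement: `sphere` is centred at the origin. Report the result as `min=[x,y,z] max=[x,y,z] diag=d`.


A = translate([8.8, 3.4, -6.4]) sphere(r=10.8) → bbox [-2,-7.4,-17.2] .. [19.6,14.2,4.4]
B = sphere(r=4.9) → bbox [-4.9,-4.9,-4.9] .. [4.9,4.9,4.9]
lo = A.lo+B.lo = [-2-4.9, -7.4-4.9, -17.2-4.9] = [-6.900,-12.300,-22.100]
hi = A.hi+B.hi = [19.6+4.9, 14.2+4.9, 4.4+4.9] = [24.500,19.100,9.300]
diag = √(31.4²+31.4²+31.4²) = √2957.88 = 54.386

min=[-6.900,-12.300,-22.100] max=[24.500,19.100,9.300] diag=54.386


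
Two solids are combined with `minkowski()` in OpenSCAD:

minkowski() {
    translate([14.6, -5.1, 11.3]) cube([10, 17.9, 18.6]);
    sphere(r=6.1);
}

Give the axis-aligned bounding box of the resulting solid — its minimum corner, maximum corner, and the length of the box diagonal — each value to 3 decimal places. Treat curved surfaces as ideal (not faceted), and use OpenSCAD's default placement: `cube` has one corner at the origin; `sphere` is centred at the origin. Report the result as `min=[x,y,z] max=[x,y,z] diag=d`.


min=[8.500,-11.200,5.200] max=[30.700,18.900,36.000] diag=48.451

A = translate([14.6, -5.1, 11.3]) cube([10, 17.9, 18.6]) → bbox [14.6,-5.1,11.3] .. [24.6,12.8,29.9]
B = sphere(r=6.1) → bbox [-6.1,-6.1,-6.1] .. [6.1,6.1,6.1]
lo = A.lo+B.lo = [14.6-6.1, -5.1-6.1, 11.3-6.1] = [8.500,-11.200,5.200]
hi = A.hi+B.hi = [24.6+6.1, 12.8+6.1, 29.9+6.1] = [30.700,18.900,36.000]
diag = √(22.2²+30.1²+30.8²) = √2347.49 = 48.451


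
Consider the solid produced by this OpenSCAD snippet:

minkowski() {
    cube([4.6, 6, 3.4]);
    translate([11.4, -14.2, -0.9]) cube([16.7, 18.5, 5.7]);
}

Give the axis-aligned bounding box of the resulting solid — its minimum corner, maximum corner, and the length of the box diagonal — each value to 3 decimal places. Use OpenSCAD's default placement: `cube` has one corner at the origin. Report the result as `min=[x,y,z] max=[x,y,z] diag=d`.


min=[11.400,-14.200,-0.900] max=[32.700,10.300,8.200] diag=33.716

A = translate([11.4, -14.2, -0.9]) cube([16.7, 18.5, 5.7]) → bbox [11.4,-14.2,-0.9] .. [28.1,4.3,4.8]
B = cube([4.6, 6, 3.4]) → bbox [0,0,0] .. [4.6,6,3.4]
lo = A.lo+B.lo = [11.4+0, -14.2+0, -0.9+0] = [11.400,-14.200,-0.900]
hi = A.hi+B.hi = [28.1+4.6, 4.3+6, 4.8+3.4] = [32.700,10.300,8.200]
diag = √(21.3²+24.5²+9.1²) = √1136.75 = 33.716


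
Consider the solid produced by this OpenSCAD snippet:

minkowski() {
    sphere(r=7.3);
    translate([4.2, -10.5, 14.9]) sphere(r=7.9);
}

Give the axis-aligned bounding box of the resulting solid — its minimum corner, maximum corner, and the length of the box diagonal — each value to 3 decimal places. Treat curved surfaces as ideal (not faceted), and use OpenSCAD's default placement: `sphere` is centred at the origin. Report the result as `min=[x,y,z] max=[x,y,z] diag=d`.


A = translate([4.2, -10.5, 14.9]) sphere(r=7.9) → bbox [-3.7,-18.4,7] .. [12.1,-2.6,22.8]
B = sphere(r=7.3) → bbox [-7.3,-7.3,-7.3] .. [7.3,7.3,7.3]
lo = A.lo+B.lo = [-3.7-7.3, -18.4-7.3, 7-7.3] = [-11.000,-25.700,-0.300]
hi = A.hi+B.hi = [12.1+7.3, -2.6+7.3, 22.8+7.3] = [19.400,4.700,30.100]
diag = √(30.4²+30.4²+30.4²) = √2772.48 = 52.654

min=[-11.000,-25.700,-0.300] max=[19.400,4.700,30.100] diag=52.654


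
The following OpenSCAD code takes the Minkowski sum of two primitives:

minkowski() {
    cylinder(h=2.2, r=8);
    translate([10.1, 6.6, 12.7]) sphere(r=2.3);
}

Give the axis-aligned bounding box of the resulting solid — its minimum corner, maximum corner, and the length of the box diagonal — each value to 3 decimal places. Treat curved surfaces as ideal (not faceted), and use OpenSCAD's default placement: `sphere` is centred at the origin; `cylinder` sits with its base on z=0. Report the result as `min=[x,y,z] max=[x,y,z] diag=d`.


min=[-0.200,-3.700,10.400] max=[20.400,16.900,17.200] diag=29.916

A = translate([10.1, 6.6, 12.7]) sphere(r=2.3) → bbox [7.8,4.3,10.4] .. [12.4,8.9,15]
B = cylinder(h=2.2, r=8) → bbox [-8,-8,0] .. [8,8,2.2]
lo = A.lo+B.lo = [7.8-8, 4.3-8, 10.4+0] = [-0.200,-3.700,10.400]
hi = A.hi+B.hi = [12.4+8, 8.9+8, 15+2.2] = [20.400,16.900,17.200]
diag = √(20.6²+20.6²+6.8²) = √894.96 = 29.916


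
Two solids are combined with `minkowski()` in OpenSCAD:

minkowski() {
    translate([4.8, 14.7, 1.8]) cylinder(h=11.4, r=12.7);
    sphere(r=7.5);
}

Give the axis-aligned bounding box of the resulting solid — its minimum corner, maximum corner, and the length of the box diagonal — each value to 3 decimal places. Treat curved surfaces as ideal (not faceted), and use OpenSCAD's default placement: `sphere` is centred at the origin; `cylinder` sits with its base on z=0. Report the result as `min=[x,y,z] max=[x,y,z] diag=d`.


min=[-15.400,-5.500,-5.700] max=[25.000,34.900,20.700] diag=62.939

A = translate([4.8, 14.7, 1.8]) cylinder(h=11.4, r=12.7) → bbox [-7.9,2,1.8] .. [17.5,27.4,13.2]
B = sphere(r=7.5) → bbox [-7.5,-7.5,-7.5] .. [7.5,7.5,7.5]
lo = A.lo+B.lo = [-7.9-7.5, 2-7.5, 1.8-7.5] = [-15.400,-5.500,-5.700]
hi = A.hi+B.hi = [17.5+7.5, 27.4+7.5, 13.2+7.5] = [25.000,34.900,20.700]
diag = √(40.4²+40.4²+26.4²) = √3961.28 = 62.939


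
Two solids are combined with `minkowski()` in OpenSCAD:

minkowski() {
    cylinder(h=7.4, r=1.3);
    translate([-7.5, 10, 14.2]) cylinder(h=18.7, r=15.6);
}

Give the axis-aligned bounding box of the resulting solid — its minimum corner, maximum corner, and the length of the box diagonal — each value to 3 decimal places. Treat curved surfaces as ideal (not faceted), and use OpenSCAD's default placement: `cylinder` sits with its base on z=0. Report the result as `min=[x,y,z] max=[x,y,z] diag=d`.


A = translate([-7.5, 10, 14.2]) cylinder(h=18.7, r=15.6) → bbox [-23.1,-5.6,14.2] .. [8.1,25.6,32.9]
B = cylinder(h=7.4, r=1.3) → bbox [-1.3,-1.3,0] .. [1.3,1.3,7.4]
lo = A.lo+B.lo = [-23.1-1.3, -5.6-1.3, 14.2+0] = [-24.400,-6.900,14.200]
hi = A.hi+B.hi = [8.1+1.3, 25.6+1.3, 32.9+7.4] = [9.400,26.900,40.300]
diag = √(33.8²+33.8²+26.1²) = √2966.09 = 54.462

min=[-24.400,-6.900,14.200] max=[9.400,26.900,40.300] diag=54.462
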